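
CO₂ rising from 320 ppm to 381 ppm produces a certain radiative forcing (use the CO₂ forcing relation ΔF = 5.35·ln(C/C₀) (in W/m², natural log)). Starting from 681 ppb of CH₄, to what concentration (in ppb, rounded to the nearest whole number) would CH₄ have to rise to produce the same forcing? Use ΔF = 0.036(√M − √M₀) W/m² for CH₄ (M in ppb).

CO₂ forcing: 5.35 × ln(381/320) = 5.35 × 0.174478 = 0.93346 W/m².
Set 0.036(√M − √681) = 0.93346: √M = 0.93346/0.036 + √681 = 25.9294 + 26.0960 = 52.0254.
M = (52.0254)² = 2706.64 ppb.

M ≈ 2707 ppb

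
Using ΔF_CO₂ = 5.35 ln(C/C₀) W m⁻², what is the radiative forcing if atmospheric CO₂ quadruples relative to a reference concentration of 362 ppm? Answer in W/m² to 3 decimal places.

ΔF = 7.417 W/m²

ΔF = 5.35 × ln(4) = 5.35 × 1.38629 = 7.4167 W/m².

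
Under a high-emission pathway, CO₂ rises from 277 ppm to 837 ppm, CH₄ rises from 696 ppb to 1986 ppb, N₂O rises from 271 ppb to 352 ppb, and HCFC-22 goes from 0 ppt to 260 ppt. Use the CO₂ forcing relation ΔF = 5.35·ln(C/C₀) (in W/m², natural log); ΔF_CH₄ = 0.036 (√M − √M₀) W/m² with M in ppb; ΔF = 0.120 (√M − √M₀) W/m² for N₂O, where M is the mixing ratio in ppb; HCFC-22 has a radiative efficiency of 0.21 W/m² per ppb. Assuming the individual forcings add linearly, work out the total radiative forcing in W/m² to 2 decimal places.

CO₂: 5.35 × ln(837/277) = 5.35 × ln(3.02166) = 5.35 × 1.10581 = 5.9161 W/m².
CH₄: 0.036 × (√1986 − √696) = 0.036 × (44.5646 − 26.3818) = 0.036 × 18.1828 = 0.6546 W/m².
N₂O: 0.120 × (√352 − √271) = 0.120 × (18.7617 − 16.4621) = 0.120 × 2.2996 = 0.2760 W/m².
HCFC-22: Δ = 260 − 0 = 260 ppt = 0.260 ppb; ΔF = 0.21 × 0.260 = 0.0546 W/m².
Total ΔF = 5.9161 + 0.6546 + 0.2760 + 0.0546 = 6.9013 W/m².

ΔF = 6.90 W/m²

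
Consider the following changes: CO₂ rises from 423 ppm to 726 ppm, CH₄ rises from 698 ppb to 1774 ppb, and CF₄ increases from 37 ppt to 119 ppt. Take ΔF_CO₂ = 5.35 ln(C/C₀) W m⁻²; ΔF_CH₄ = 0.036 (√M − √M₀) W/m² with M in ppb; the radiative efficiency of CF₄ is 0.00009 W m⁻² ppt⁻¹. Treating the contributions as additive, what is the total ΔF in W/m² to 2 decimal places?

CO₂: 5.35 × ln(726/423) = 5.35 × ln(1.71631) = 5.35 × 0.54018 = 2.8900 W/m².
CH₄: 0.036 × (√1774 − √698) = 0.036 × (42.1189 − 26.4197) = 0.036 × 15.6992 = 0.5652 W/m².
CF₄: ΔF = 0.00009 × (119 − 37) = 0.00009 × 82 = 0.0074 W/m².
Total ΔF = 2.8900 + 0.5652 + 0.0074 = 3.4626 W/m².

ΔF = 3.46 W/m²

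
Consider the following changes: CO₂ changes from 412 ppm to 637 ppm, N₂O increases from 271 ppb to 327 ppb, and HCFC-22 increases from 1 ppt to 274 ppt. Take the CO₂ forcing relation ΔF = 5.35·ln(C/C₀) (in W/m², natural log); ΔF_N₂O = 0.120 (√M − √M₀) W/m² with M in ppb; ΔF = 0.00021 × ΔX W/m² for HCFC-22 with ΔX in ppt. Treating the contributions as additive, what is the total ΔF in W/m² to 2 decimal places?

ΔF = 2.58 W/m²

CO₂: 5.35 × ln(637/412) = 5.35 × ln(1.54612) = 5.35 × 0.43575 = 2.3313 W/m².
N₂O: 0.120 × (√327 − √271) = 0.120 × (18.0831 − 16.4621) = 0.120 × 1.6210 = 0.1945 W/m².
HCFC-22: ΔF = 0.00021 × (274 − 1) = 0.00021 × 273 = 0.0573 W/m².
Total ΔF = 2.3313 + 0.1945 + 0.0573 = 2.5831 W/m².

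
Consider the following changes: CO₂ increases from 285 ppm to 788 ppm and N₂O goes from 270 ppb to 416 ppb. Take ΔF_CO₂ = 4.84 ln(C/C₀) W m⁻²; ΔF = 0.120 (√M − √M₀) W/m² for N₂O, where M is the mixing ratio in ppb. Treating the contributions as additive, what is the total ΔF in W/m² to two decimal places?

CO₂: 4.84 × ln(788/285) = 4.84 × ln(2.76491) = 4.84 × 1.01701 = 4.9223 W/m².
N₂O: 0.120 × (√416 − √270) = 0.120 × (20.3961 − 16.4317) = 0.120 × 3.9644 = 0.4757 W/m².
Total ΔF = 4.9223 + 0.4757 = 5.3980 W/m².

ΔF = 5.40 W/m²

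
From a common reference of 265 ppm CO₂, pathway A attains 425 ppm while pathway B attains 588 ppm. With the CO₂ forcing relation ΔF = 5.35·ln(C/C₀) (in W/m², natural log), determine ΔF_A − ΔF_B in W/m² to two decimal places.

ΔF_A − ΔF_B = -1.74 W/m²

ΔF_A = 5.35 ln(425/265) = 5.35 × 0.47236 = 2.5271 W/m².
ΔF_B = 5.35 ln(588/265) = 5.35 × 0.79700 = 4.2640 W/m².
Difference: 2.5271 − 4.2640 = -1.7369 W/m².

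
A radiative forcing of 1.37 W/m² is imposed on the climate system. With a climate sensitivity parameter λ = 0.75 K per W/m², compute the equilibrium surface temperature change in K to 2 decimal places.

ΔT = 1.03 K

ΔT = λ ΔF = 0.75 × 1.37 = 1.0275 K.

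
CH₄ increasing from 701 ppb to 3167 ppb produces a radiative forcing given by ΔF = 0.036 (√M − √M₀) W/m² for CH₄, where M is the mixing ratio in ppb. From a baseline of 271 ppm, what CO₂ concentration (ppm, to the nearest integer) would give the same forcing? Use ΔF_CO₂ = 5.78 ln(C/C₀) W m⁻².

C ≈ 326 ppm

CH₄ forcing: 0.036 × (√3167 − √701) = 0.036 × (56.2761 − 26.4764) = 0.036 × 29.7997 = 1.07279 W/m².
Set 5.78 ln(C/271) = 1.07279: ln(C/271) = 1.07279/5.78 = 0.18560, so C = 271 × e^0.18560 = 271 × 1.20394 = 326.27 ppm.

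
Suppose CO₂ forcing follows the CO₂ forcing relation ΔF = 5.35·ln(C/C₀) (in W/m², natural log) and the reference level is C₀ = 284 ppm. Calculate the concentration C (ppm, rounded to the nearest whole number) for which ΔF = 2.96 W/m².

Set 5.35 ln(C/284) = 2.96, so ln(C/284) = 2.96/5.35 = 0.55327.
Then C/284 = e^0.55327 = 1.73893, giving C = 284 × 1.73893 = 493.86 ppm.

C ≈ 494 ppm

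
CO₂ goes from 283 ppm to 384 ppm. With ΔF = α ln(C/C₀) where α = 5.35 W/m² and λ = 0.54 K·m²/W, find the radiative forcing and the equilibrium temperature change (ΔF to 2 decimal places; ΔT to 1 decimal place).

ΔF = 1.63 W/m²; ΔT = 0.9 K

CO₂: 5.35 × ln(384/283) = 5.35 × ln(1.35689) = 5.35 × 0.30520 = 1.6328 W/m².
ΔT = λ ΔF = 0.54 × 1.63 = 0.8802 K.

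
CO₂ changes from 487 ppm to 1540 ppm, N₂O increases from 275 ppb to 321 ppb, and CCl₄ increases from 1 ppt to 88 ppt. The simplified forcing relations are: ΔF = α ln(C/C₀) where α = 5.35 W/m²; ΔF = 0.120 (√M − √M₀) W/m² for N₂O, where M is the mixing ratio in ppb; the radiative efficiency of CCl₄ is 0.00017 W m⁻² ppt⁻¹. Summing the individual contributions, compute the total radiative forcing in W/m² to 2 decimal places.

ΔF = 6.33 W/m²

CO₂: 5.35 × ln(1540/487) = 5.35 × ln(3.16222) = 5.35 × 1.15127 = 6.1593 W/m².
N₂O: 0.120 × (√321 − √275) = 0.120 × (17.9165 − 16.5831) = 0.120 × 1.3334 = 0.1600 W/m².
CCl₄: ΔF = 0.00017 × (88 − 1) = 0.00017 × 87 = 0.0148 W/m².
Total ΔF = 6.1593 + 0.1600 + 0.0148 = 6.3341 W/m².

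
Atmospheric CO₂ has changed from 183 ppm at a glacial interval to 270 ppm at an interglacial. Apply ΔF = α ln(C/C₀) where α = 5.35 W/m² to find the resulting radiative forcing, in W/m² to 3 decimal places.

CO₂: 5.35 × ln(270/183) = 5.35 × ln(1.47541) = 5.35 × 0.38894 = 2.0808 W/m².

ΔF = 2.081 W/m²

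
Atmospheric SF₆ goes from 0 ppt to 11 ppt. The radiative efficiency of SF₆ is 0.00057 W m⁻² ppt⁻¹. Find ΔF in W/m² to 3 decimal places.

ΔF = 0.006 W/m²

SF₆: ΔF = 0.00057 × (11 − 0) = 0.00057 × 11 = 0.0063 W/m².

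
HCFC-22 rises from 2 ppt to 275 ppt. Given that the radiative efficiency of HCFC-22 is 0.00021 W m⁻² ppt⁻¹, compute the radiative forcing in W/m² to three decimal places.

HCFC-22: ΔF = 0.00021 × (275 − 2) = 0.00021 × 273 = 0.0573 W/m².

ΔF = 0.057 W/m²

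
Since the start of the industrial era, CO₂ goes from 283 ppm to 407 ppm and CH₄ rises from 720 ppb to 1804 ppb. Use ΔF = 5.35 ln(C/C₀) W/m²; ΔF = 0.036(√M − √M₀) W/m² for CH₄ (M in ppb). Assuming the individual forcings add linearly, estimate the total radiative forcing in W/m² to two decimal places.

CO₂: 5.35 × ln(407/283) = 5.35 × ln(1.43816) = 5.35 × 0.36336 = 1.9440 W/m².
CH₄: 0.036 × (√1804 − √720) = 0.036 × (42.4735 − 26.8328) = 0.036 × 15.6407 = 0.5631 W/m².
Total ΔF = 1.9440 + 0.5631 = 2.5071 W/m².

ΔF = 2.51 W/m²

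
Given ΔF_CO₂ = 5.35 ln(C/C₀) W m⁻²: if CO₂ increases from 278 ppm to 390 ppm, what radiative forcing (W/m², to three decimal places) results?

ΔF = 1.811 W/m²

CO₂ absorption bands are partially saturated, so forcing scales with the logarithm of the concentration ratio.
CO₂: 5.35 × ln(390/278) = 5.35 × ln(1.40288) = 5.35 × 0.33853 = 1.8111 W/m².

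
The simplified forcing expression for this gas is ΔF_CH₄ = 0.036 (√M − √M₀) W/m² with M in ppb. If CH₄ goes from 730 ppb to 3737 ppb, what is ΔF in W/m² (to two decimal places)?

CH₄: 0.036 × (√3737 − √730) = 0.036 × (61.1310 − 27.0185) = 0.036 × 34.1125 = 1.2281 W/m².

ΔF = 1.23 W/m²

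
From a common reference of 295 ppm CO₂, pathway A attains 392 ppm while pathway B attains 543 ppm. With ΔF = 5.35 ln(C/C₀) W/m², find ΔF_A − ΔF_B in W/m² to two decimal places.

ΔF_A = 5.35 ln(392/295) = 5.35 × 0.28429 = 1.5210 W/m².
ΔF_B = 5.35 ln(543/295) = 5.35 × 0.61013 = 3.2642 W/m².
Difference: 1.5210 − 3.2642 = -1.7432 W/m².

ΔF_A − ΔF_B = -1.74 W/m²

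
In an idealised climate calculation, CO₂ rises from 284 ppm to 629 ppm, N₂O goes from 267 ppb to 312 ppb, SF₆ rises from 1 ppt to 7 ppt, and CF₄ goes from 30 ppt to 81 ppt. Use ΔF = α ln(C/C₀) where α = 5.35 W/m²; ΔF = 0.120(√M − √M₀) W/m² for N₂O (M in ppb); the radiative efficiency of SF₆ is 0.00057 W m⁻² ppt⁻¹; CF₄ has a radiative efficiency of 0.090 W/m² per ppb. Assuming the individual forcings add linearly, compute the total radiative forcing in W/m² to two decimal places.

CO₂: 5.35 × ln(629/284) = 5.35 × ln(2.21479) = 5.35 × 0.79516 = 4.2541 W/m².
N₂O: 0.120 × (√312 − √267) = 0.120 × (17.6635 − 16.3401) = 0.120 × 1.3234 = 0.1588 W/m².
SF₆: ΔF = 0.00057 × (7 − 1) = 0.00057 × 6 = 0.0034 W/m².
CF₄: Δ = 81 − 30 = 51 ppt = 0.051 ppb; ΔF = 0.090 × 0.051 = 0.0046 W/m².
Total ΔF = 4.2541 + 0.1588 + 0.0034 + 0.0046 = 4.4209 W/m².

ΔF = 4.42 W/m²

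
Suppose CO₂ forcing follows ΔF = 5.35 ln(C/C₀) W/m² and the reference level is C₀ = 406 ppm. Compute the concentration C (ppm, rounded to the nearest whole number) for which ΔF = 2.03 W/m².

C ≈ 593 ppm

Set 5.35 ln(C/406) = 2.03, so ln(C/406) = 2.03/5.35 = 0.37944.
Then C/406 = e^0.37944 = 1.46147, giving C = 406 × 1.46147 = 593.36 ppm.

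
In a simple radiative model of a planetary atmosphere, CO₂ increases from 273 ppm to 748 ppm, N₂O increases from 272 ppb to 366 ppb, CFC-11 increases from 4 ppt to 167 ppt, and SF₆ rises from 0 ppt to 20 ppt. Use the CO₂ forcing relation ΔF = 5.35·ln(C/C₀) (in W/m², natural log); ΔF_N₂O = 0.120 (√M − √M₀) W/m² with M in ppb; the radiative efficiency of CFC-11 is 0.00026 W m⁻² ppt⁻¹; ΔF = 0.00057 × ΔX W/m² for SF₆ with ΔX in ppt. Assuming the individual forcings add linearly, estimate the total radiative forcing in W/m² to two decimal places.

ΔF = 5.76 W/m²

CO₂: 5.35 × ln(748/273) = 5.35 × ln(2.73993) = 5.35 × 1.00793 = 5.3924 W/m².
N₂O: 0.120 × (√366 − √272) = 0.120 × (19.1311 − 16.4924) = 0.120 × 2.6387 = 0.3166 W/m².
CFC-11: ΔF = 0.00026 × (167 − 4) = 0.00026 × 163 = 0.0424 W/m².
SF₆: ΔF = 0.00057 × (20 − 0) = 0.00057 × 20 = 0.0114 W/m².
Total ΔF = 5.3924 + 0.3166 + 0.0424 + 0.0114 = 5.7628 W/m².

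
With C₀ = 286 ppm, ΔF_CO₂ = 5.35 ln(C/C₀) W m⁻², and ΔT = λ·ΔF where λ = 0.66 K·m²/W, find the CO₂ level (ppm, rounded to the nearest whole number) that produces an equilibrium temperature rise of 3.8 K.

C ≈ 839 ppm

Required forcing: ΔF = ΔT/λ = 3.8/0.66 = 5.7576 W/m².
Then ln(C/286) = ΔF/5.35 = 5.7576/5.35 = 1.07619.
So C = 286 × e^1.07619 = 286 × 2.93348 = 838.98 ppm.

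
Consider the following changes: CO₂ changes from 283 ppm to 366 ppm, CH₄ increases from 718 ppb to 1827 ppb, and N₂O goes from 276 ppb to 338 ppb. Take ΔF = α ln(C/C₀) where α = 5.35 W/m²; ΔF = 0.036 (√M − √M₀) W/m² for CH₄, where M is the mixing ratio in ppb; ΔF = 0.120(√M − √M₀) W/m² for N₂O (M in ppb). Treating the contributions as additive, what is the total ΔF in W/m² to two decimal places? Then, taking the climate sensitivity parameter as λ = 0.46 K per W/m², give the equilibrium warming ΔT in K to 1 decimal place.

ΔF = 2.16 W/m²; ΔT = 1.0 K

CO₂: 5.35 × ln(366/283) = 5.35 × ln(1.29329) = 5.35 × 0.25719 = 1.3760 W/m².
CH₄: 0.036 × (√1827 − √718) = 0.036 × (42.7434 − 26.7955) = 0.036 × 15.9479 = 0.5741 W/m².
N₂O: 0.120 × (√338 − √276) = 0.120 × (18.3848 − 16.6132) = 0.120 × 1.7716 = 0.2126 W/m².
Total ΔF = 1.3760 + 0.5741 + 0.2126 = 2.1627 W/m².
ΔT = λ ΔF = 0.46 × 2.16 = 0.9936 K.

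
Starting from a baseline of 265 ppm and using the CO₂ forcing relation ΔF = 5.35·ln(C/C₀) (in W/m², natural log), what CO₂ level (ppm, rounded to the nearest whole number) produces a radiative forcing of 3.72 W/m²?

Set 5.35 ln(C/265) = 3.72, so ln(C/265) = 3.72/5.35 = 0.69533.
Then C/265 = e^0.69533 = 2.00437, giving C = 265 × 2.00437 = 531.16 ppm.

C ≈ 531 ppm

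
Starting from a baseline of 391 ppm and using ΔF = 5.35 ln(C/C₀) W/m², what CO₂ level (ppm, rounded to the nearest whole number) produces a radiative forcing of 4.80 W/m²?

Set 5.35 ln(C/391) = 4.80, so ln(C/391) = 4.80/5.35 = 0.89720.
Then C/391 = e^0.89720 = 2.45273, giving C = 391 × 2.45273 = 959.02 ppm.

C ≈ 959 ppm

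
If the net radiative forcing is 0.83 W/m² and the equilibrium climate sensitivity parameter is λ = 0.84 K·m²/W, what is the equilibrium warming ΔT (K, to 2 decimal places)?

ΔT = λ ΔF = 0.84 × 0.83 = 0.6972 K.

ΔT = 0.70 K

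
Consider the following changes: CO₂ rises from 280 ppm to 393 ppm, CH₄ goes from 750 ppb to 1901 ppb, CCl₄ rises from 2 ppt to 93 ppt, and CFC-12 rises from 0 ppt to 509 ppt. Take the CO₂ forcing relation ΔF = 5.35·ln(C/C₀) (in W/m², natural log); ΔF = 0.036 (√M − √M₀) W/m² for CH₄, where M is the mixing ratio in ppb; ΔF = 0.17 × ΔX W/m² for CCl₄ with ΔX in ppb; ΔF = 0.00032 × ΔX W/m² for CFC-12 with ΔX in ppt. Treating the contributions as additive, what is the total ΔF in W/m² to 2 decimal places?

ΔF = 2.58 W/m²

CO₂: 5.35 × ln(393/280) = 5.35 × ln(1.40357) = 5.35 × 0.33902 = 1.8138 W/m².
CH₄: 0.036 × (√1901 − √750) = 0.036 × (43.6005 − 27.3861) = 0.036 × 16.2144 = 0.5837 W/m².
CCl₄: Δ = 93 − 2 = 91 ppt = 0.091 ppb; ΔF = 0.17 × 0.091 = 0.0155 W/m².
CFC-12: ΔF = 0.00032 × (509 − 0) = 0.00032 × 509 = 0.1629 W/m².
Total ΔF = 1.8138 + 0.5837 + 0.0155 + 0.1629 = 2.5759 W/m².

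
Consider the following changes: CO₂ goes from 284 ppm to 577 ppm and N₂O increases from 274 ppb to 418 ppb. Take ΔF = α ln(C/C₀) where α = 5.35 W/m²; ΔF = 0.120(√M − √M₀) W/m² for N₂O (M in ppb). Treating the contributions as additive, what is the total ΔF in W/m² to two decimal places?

CO₂: 5.35 × ln(577/284) = 5.35 × ln(2.03169) = 5.35 × 0.70887 = 3.7925 W/m².
N₂O: 0.120 × (√418 − √274) = 0.120 × (20.4450 − 16.5529) = 0.120 × 3.8921 = 0.4671 W/m².
Total ΔF = 3.7925 + 0.4671 = 4.2596 W/m².

ΔF = 4.26 W/m²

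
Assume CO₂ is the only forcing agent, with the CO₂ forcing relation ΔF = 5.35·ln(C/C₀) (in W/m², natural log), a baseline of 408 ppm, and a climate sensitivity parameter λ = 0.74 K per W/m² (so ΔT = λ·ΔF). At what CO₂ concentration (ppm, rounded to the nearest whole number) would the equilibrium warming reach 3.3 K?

C ≈ 939 ppm

Required forcing: ΔF = ΔT/λ = 3.3/0.74 = 4.4595 W/m².
Then ln(C/408) = ΔF/5.35 = 4.4595/5.35 = 0.83355.
So C = 408 × e^0.83355 = 408 × 2.30147 = 939.00 ppm.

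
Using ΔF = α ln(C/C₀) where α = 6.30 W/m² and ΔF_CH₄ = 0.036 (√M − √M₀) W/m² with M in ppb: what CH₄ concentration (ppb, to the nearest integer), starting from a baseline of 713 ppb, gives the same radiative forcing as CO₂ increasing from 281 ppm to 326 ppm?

CO₂ forcing: 6.30 × ln(326/281) = 6.30 × 0.148543 = 0.93582 W/m².
Set 0.036(√M − √713) = 0.93582: √M = 0.93582/0.036 + √713 = 25.9950 + 26.7021 = 52.6971.
M = (52.6971)² = 2776.98 ppb.

M ≈ 2777 ppb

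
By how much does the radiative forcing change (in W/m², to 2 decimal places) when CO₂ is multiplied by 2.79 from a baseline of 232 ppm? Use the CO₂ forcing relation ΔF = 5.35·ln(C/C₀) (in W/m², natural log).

ΔF = 5.49 W/m²

ΔF = 5.35 × ln(2.79) = 5.35 × 1.02604 = 5.4893 W/m².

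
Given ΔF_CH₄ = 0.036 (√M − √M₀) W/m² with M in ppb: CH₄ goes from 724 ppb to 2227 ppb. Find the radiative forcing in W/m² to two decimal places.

ΔF = 0.73 W/m²

CH₄: 0.036 × (√2227 − √724) = 0.036 × (47.1911 − 26.9072) = 0.036 × 20.2839 = 0.7302 W/m².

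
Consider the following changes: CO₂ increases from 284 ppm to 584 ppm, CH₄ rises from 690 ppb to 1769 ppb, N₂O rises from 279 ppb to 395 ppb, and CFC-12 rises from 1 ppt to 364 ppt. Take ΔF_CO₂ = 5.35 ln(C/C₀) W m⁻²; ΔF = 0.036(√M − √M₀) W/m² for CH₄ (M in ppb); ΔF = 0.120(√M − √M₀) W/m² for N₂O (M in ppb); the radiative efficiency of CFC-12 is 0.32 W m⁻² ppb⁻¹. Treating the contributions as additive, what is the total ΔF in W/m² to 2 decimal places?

CO₂: 5.35 × ln(584/284) = 5.35 × ln(2.05634) = 5.35 × 0.72093 = 3.8570 W/m².
CH₄: 0.036 × (√1769 − √690) = 0.036 × (42.0595 − 26.2679) = 0.036 × 15.7916 = 0.5685 W/m².
N₂O: 0.120 × (√395 − √279) = 0.120 × (19.8746 − 16.7033) = 0.120 × 3.1713 = 0.3806 W/m².
CFC-12: Δ = 364 − 1 = 363 ppt = 0.363 ppb; ΔF = 0.32 × 0.363 = 0.1162 W/m².
Total ΔF = 3.8570 + 0.5685 + 0.3806 + 0.1162 = 4.9223 W/m².

ΔF = 4.92 W/m²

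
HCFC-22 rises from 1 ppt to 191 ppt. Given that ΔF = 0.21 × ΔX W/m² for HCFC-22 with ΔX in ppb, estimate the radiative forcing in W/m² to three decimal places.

ΔF = 0.040 W/m²

HCFC-22: Δ = 191 − 1 = 190 ppt = 0.190 ppb; ΔF = 0.21 × 0.190 = 0.0399 W/m².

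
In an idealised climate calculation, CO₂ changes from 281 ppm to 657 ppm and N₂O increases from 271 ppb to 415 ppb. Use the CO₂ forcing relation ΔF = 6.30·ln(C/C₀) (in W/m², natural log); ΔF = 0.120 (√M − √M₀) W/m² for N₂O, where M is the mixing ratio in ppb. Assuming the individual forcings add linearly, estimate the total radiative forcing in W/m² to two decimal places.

ΔF = 5.82 W/m²

CO₂: 6.30 × ln(657/281) = 6.30 × ln(2.33808) = 6.30 × 0.84933 = 5.3508 W/m².
N₂O: 0.120 × (√415 − √271) = 0.120 × (20.3715 − 16.4621) = 0.120 × 3.9094 = 0.4691 W/m².
Total ΔF = 5.3508 + 0.4691 = 5.8199 W/m².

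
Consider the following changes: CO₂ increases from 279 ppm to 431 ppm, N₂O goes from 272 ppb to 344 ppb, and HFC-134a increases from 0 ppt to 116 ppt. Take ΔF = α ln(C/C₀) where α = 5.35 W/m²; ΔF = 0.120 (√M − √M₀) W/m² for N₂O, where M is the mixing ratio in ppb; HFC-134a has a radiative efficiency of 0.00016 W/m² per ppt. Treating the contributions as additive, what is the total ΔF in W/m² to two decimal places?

ΔF = 2.59 W/m²

CO₂: 5.35 × ln(431/279) = 5.35 × ln(1.54480) = 5.35 × 0.43489 = 2.3267 W/m².
N₂O: 0.120 × (√344 − √272) = 0.120 × (18.5472 − 16.4924) = 0.120 × 2.0548 = 0.2466 W/m².
HFC-134a: ΔF = 0.00016 × (116 − 0) = 0.00016 × 116 = 0.0186 W/m².
Total ΔF = 2.3267 + 0.2466 + 0.0186 = 2.5919 W/m².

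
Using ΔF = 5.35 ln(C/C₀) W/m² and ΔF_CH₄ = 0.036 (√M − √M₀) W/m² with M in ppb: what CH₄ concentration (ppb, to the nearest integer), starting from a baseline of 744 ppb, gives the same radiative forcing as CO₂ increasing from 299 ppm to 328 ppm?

M ≈ 1684 ppb

CO₂ forcing: 5.35 × ln(328/299) = 5.35 × 0.092570 = 0.49525 W/m².
Set 0.036(√M − √744) = 0.49525: √M = 0.49525/0.036 + √744 = 13.7569 + 27.2764 = 41.0333.
M = (41.0333)² = 1683.73 ppb.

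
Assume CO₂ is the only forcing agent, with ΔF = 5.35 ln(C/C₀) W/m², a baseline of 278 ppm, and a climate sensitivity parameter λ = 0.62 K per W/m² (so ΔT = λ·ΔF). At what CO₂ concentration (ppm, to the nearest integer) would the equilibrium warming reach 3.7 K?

C ≈ 848 ppm

Required forcing: ΔF = ΔT/λ = 3.7/0.62 = 5.9677 W/m².
Then ln(C/278) = ΔF/5.35 = 5.9677/5.35 = 1.11546.
So C = 278 × e^1.11546 = 278 × 3.05097 = 848.17 ppm.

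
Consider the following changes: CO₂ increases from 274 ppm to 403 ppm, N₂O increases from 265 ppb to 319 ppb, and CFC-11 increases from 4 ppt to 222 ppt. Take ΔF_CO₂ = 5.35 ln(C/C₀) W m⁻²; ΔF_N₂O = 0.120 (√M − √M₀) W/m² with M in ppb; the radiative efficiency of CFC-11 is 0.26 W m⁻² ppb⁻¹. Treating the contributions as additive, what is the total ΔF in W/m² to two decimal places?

ΔF = 2.31 W/m²

CO₂: 5.35 × ln(403/274) = 5.35 × ln(1.47080) = 5.35 × 0.38581 = 2.0641 W/m².
N₂O: 0.120 × (√319 − √265) = 0.120 × (17.8606 − 16.2788) = 0.120 × 1.5818 = 0.1898 W/m².
CFC-11: Δ = 222 − 4 = 218 ppt = 0.218 ppb; ΔF = 0.26 × 0.218 = 0.0567 W/m².
Total ΔF = 2.0641 + 0.1898 + 0.0567 = 2.3106 W/m².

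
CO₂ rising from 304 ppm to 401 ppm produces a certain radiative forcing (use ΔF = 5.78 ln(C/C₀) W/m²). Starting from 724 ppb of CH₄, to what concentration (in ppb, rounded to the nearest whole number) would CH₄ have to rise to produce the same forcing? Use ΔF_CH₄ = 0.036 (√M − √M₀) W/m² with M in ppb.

M ≈ 5094 ppb

CO₂ forcing: 5.78 × ln(401/304) = 5.78 × 0.276934 = 1.60068 W/m².
Set 0.036(√M − √724) = 1.60068: √M = 1.60068/0.036 + √724 = 44.4633 + 26.9072 = 71.3705.
M = (71.3705)² = 5093.75 ppb.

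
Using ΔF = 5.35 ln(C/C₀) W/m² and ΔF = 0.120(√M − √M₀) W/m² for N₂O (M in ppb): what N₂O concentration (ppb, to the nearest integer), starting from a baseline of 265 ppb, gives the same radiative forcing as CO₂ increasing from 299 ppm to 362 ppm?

CO₂ forcing: 5.35 × ln(362/299) = 5.35 × 0.191201 = 1.02293 W/m².
Set 0.120(√M − √265) = 1.02293: √M = 1.02293/0.120 + √265 = 8.5244 + 16.2788 = 24.8032.
M = (24.8032)² = 615.20 ppb.

M ≈ 615 ppb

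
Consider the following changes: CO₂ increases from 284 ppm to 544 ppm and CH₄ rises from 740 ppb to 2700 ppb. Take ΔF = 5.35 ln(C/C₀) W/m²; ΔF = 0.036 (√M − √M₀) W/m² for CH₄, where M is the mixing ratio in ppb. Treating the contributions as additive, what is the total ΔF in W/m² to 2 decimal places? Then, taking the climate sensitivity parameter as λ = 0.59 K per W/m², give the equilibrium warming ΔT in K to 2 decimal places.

CO₂: 5.35 × ln(544/284) = 5.35 × ln(1.91549) = 5.35 × 0.64997 = 3.4773 W/m².
CH₄: 0.036 × (√2700 − √740) = 0.036 × (51.9615 − 27.2029) = 0.036 × 24.7586 = 0.8913 W/m².
Total ΔF = 3.4773 + 0.8913 = 4.3686 W/m².
ΔT = λ ΔF = 0.59 × 4.37 = 2.5783 K.

ΔF = 4.37 W/m²; ΔT = 2.58 K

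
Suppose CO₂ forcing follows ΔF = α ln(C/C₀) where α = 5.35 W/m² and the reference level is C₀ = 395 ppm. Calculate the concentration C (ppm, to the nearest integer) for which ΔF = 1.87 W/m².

Set 5.35 ln(C/395) = 1.87, so ln(C/395) = 1.87/5.35 = 0.34953.
Then C/395 = e^0.34953 = 1.41840, giving C = 395 × 1.41840 = 560.27 ppm.

C ≈ 560 ppm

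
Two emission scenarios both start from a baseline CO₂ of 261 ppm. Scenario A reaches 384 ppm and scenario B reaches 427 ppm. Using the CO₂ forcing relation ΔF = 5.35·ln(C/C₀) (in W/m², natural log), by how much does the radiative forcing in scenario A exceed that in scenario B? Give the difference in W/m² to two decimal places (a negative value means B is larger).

ΔF_A − ΔF_B = -0.57 W/m²

ΔF_A = 5.35 ln(384/261) = 5.35 × 0.38612 = 2.0657 W/m².
ΔF_B = 5.35 ln(427/261) = 5.35 × 0.49226 = 2.6336 W/m².
Difference: 2.0657 − 2.6336 = -0.5679 W/m².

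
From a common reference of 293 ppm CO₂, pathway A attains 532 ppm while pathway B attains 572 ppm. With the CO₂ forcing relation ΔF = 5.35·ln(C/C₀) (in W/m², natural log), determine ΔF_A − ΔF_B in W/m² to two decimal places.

ΔF_A = 5.35 ln(532/293) = 5.35 × 0.59647 = 3.1911 W/m².
ΔF_B = 5.35 ln(572/293) = 5.35 × 0.66897 = 3.5790 W/m².
Difference: 3.1911 − 3.5790 = -0.3879 W/m².

ΔF_A − ΔF_B = -0.39 W/m²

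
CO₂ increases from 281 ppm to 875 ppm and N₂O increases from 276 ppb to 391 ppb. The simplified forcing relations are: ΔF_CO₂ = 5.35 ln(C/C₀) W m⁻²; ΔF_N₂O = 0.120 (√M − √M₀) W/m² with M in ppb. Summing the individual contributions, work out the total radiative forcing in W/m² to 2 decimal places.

CO₂: 5.35 × ln(875/281) = 5.35 × ln(3.11388) = 5.35 × 1.13587 = 6.0769 W/m².
N₂O: 0.120 × (√391 − √276) = 0.120 × (19.7737 − 16.6132) = 0.120 × 3.1605 = 0.3793 W/m².
Total ΔF = 6.0769 + 0.3793 = 6.4562 W/m².

ΔF = 6.46 W/m²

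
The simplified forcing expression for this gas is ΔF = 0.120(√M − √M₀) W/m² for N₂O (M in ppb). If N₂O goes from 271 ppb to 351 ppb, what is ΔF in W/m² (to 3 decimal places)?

N₂O: 0.120 × (√351 − √271) = 0.120 × (18.7350 − 16.4621) = 0.120 × 2.2729 = 0.2727 W/m².

ΔF = 0.273 W/m²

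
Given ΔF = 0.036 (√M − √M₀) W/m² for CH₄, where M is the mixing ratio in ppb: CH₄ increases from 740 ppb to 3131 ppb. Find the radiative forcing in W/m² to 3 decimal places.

CH₄: 0.036 × (√3131 − √740) = 0.036 × (55.9553 − 27.2029) = 0.036 × 28.7524 = 1.0351 W/m².

ΔF = 1.035 W/m²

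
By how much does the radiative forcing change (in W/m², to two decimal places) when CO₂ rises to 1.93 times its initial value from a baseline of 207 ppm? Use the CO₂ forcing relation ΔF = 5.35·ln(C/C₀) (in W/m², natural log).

ΔF = 3.52 W/m²

ΔF = 5.35 × ln(1.93) = 5.35 × 0.65752 = 3.5177 W/m².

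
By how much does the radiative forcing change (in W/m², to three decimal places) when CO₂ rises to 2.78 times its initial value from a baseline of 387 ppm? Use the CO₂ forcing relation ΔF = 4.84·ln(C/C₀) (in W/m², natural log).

ΔF = 4.84 × ln(2.78) = 4.84 × 1.02245 = 4.9487 W/m².

ΔF = 4.949 W/m²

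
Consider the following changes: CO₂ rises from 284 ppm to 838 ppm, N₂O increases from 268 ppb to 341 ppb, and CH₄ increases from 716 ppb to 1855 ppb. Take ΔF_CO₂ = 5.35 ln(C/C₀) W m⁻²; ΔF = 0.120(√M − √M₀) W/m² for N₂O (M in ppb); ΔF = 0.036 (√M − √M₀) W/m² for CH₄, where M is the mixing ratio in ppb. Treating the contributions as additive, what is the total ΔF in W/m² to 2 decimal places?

CO₂: 5.35 × ln(838/284) = 5.35 × ln(2.95070) = 5.35 × 1.08204 = 5.7889 W/m².
N₂O: 0.120 × (√341 − √268) = 0.120 × (18.4662 − 16.3707) = 0.120 × 2.0955 = 0.2515 W/m².
CH₄: 0.036 × (√1855 − √716) = 0.036 × (43.0697 − 26.7582) = 0.036 × 16.3115 = 0.5872 W/m².
Total ΔF = 5.7889 + 0.2515 + 0.5872 = 6.6276 W/m².

ΔF = 6.63 W/m²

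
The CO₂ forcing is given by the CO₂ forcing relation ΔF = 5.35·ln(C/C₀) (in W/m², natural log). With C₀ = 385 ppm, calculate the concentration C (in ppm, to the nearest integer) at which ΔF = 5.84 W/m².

C ≈ 1147 ppm

Set 5.35 ln(C/385) = 5.84, so ln(C/385) = 5.84/5.35 = 1.09159.
Then C/385 = e^1.09159 = 2.97901, giving C = 385 × 2.97901 = 1146.92 ppm.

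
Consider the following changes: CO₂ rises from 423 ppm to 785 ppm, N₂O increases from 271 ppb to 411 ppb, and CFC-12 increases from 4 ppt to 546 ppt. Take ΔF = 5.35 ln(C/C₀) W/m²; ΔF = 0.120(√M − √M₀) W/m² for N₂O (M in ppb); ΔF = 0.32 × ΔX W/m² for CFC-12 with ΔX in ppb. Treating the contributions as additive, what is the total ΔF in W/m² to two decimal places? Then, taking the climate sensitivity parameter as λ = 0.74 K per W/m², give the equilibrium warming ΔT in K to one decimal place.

CO₂: 5.35 × ln(785/423) = 5.35 × ln(1.85579) = 5.35 × 0.61831 = 3.3080 W/m².
N₂O: 0.120 × (√411 − √271) = 0.120 × (20.2731 − 16.4621) = 0.120 × 3.8110 = 0.4573 W/m².
CFC-12: Δ = 546 − 4 = 542 ppt = 0.542 ppb; ΔF = 0.32 × 0.542 = 0.1734 W/m².
Total ΔF = 3.3080 + 0.4573 + 0.1734 = 3.9387 W/m².
ΔT = λ ΔF = 0.74 × 3.94 = 2.9156 K.

ΔF = 3.94 W/m²; ΔT = 2.9 K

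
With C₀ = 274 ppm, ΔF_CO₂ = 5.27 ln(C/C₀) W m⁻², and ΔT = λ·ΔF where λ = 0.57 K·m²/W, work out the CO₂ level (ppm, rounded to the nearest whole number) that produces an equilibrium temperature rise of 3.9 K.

Required forcing: ΔF = ΔT/λ = 3.9/0.57 = 6.8421 W/m².
Then ln(C/274) = ΔF/5.27 = 6.8421/5.27 = 1.29831.
So C = 274 × e^1.29831 = 274 × 3.66310 = 1003.69 ppm.

C ≈ 1004 ppm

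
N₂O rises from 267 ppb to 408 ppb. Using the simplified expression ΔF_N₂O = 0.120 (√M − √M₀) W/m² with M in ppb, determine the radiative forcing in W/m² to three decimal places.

ΔF = 0.463 W/m²

N₂O: 0.120 × (√408 − √267) = 0.120 × (20.1990 − 16.3401) = 0.120 × 3.8589 = 0.4631 W/m².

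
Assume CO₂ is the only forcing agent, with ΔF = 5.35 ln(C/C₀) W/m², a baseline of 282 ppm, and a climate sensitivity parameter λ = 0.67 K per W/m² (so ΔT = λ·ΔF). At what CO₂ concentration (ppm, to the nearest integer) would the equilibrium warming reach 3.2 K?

C ≈ 689 ppm

Required forcing: ΔF = ΔT/λ = 3.2/0.67 = 4.7761 W/m².
Then ln(C/282) = ΔF/5.35 = 4.7761/5.35 = 0.89273.
So C = 282 × e^0.89273 = 282 × 2.44179 = 688.58 ppm.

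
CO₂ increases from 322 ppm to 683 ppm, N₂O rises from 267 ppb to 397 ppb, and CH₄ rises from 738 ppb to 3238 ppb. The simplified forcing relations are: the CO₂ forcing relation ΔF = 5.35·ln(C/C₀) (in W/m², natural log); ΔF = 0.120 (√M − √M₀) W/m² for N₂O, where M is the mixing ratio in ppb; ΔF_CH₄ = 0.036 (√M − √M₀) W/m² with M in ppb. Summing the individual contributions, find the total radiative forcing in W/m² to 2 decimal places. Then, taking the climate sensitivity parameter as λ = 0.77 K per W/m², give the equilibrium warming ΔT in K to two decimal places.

ΔF = 5.52 W/m²; ΔT = 4.25 K

CO₂: 5.35 × ln(683/322) = 5.35 × ln(2.12112) = 5.35 × 0.75194 = 4.0229 W/m².
N₂O: 0.120 × (√397 − √267) = 0.120 × (19.9249 − 16.3401) = 0.120 × 3.5848 = 0.4302 W/m².
CH₄: 0.036 × (√3238 − √738) = 0.036 × (56.9034 − 27.1662) = 0.036 × 29.7372 = 1.0705 W/m².
Total ΔF = 4.0229 + 0.4302 + 1.0705 = 5.5236 W/m².
ΔT = λ ΔF = 0.77 × 5.52 = 4.2504 K.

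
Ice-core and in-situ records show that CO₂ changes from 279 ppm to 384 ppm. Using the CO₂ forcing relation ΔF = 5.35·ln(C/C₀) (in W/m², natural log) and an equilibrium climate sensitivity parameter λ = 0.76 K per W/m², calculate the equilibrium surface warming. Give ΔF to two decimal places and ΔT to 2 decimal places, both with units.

CO₂: 5.35 × ln(384/279) = 5.35 × ln(1.37634) = 5.35 × 0.31943 = 1.7090 W/m².
ΔT = λ ΔF = 0.76 × 1.71 = 1.2996 K.

ΔF = 1.71 W/m²; ΔT = 1.30 K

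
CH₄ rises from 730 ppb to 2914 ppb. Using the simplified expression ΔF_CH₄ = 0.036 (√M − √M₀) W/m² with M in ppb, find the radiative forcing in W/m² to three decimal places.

ΔF = 0.971 W/m²

CH₄: 0.036 × (√2914 − √730) = 0.036 × (53.9815 − 27.0185) = 0.036 × 26.9630 = 0.9707 W/m².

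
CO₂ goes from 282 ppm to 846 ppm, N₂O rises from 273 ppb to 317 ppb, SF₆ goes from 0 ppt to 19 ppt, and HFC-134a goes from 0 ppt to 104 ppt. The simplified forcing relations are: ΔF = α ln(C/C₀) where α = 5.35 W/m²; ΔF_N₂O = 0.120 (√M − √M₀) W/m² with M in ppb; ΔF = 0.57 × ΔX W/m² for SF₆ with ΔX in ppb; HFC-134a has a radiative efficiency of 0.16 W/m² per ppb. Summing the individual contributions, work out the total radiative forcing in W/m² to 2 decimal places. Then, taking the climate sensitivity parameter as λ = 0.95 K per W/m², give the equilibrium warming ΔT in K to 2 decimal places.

CO₂: 5.35 × ln(846/282) = 5.35 × ln(3.00000) = 5.35 × 1.09861 = 5.8776 W/m².
N₂O: 0.120 × (√317 − √273) = 0.120 × (17.8045 − 16.5227) = 0.120 × 1.2818 = 0.1538 W/m².
SF₆: Δ = 19 − 0 = 19 ppt = 0.019 ppb; ΔF = 0.57 × 0.019 = 0.0108 W/m².
HFC-134a: Δ = 104 − 0 = 104 ppt = 0.104 ppb; ΔF = 0.16 × 0.104 = 0.0166 W/m².
Total ΔF = 5.8776 + 0.1538 + 0.0108 + 0.0166 = 6.0588 W/m².
ΔT = λ ΔF = 0.95 × 6.06 = 5.7570 K.

ΔF = 6.06 W/m²; ΔT = 5.76 K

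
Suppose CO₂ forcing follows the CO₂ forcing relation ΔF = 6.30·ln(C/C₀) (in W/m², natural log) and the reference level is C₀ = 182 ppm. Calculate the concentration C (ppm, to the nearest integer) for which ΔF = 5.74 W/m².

C ≈ 453 ppm

Set 6.30 ln(C/182) = 5.74, so ln(C/182) = 5.74/6.30 = 0.91111.
Then C/182 = e^0.91111 = 2.48708, giving C = 182 × 2.48708 = 452.65 ppm.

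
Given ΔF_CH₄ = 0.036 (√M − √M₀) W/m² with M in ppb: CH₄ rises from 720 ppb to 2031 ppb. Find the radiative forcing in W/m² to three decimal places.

CH₄: 0.036 × (√2031 − √720) = 0.036 × (45.0666 − 26.8328) = 0.036 × 18.2338 = 0.6564 W/m².

ΔF = 0.656 W/m²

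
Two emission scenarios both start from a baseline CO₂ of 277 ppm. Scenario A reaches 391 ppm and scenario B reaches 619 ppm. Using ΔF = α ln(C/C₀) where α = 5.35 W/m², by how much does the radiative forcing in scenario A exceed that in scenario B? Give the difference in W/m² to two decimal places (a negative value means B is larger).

ΔF_A − ΔF_B = -2.46 W/m²

ΔF_A = 5.35 ln(391/277) = 5.35 × 0.34469 = 1.8441 W/m².
ΔF_B = 5.35 ln(619/277) = 5.35 × 0.80409 = 4.3019 W/m².
Difference: 1.8441 − 4.3019 = -2.4578 W/m².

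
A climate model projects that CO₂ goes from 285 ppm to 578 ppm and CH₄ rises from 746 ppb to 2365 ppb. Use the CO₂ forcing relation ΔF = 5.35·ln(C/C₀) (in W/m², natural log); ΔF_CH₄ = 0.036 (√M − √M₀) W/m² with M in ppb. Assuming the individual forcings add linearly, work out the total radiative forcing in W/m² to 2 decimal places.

CO₂: 5.35 × ln(578/285) = 5.35 × ln(2.02807) = 5.35 × 0.70708 = 3.7829 W/m².
CH₄: 0.036 × (√2365 − √746) = 0.036 × (48.6313 − 27.3130) = 0.036 × 21.3183 = 0.7675 W/m².
Total ΔF = 3.7829 + 0.7675 = 4.5504 W/m².

ΔF = 4.55 W/m²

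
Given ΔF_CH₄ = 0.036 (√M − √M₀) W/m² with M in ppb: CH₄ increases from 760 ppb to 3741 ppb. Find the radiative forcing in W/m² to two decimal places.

ΔF = 1.21 W/m²

CH₄: 0.036 × (√3741 − √760) = 0.036 × (61.1637 − 27.5681) = 0.036 × 33.5956 = 1.2094 W/m².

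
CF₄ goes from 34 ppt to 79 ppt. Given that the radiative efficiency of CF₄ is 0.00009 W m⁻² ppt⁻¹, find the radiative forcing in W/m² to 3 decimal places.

CF₄: ΔF = 0.00009 × (79 − 34) = 0.00009 × 45 = 0.0041 W/m².

ΔF = 0.004 W/m²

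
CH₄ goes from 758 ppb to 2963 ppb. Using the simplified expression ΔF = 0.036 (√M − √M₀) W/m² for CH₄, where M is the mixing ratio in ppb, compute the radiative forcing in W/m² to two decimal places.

CH₄: 0.036 × (√2963 − √758) = 0.036 × (54.4334 − 27.5318) = 0.036 × 26.9016 = 0.9685 W/m².

ΔF = 0.97 W/m²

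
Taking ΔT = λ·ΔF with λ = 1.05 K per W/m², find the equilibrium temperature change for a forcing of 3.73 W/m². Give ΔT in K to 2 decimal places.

ΔT = λ ΔF = 1.05 × 3.73 = 3.9165 K.

ΔT = 3.92 K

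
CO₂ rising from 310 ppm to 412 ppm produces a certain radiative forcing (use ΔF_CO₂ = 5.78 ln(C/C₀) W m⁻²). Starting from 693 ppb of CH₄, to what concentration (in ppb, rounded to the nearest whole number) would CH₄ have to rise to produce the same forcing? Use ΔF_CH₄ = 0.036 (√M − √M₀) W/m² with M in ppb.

CO₂ forcing: 5.78 × ln(412/310) = 5.78 × 0.284451 = 1.64413 W/m².
Set 0.036(√M − √693) = 1.64413: √M = 1.64413/0.036 + √693 = 45.6703 + 26.3249 = 71.9952.
M = (71.9952)² = 5183.31 ppb.

M ≈ 5183 ppb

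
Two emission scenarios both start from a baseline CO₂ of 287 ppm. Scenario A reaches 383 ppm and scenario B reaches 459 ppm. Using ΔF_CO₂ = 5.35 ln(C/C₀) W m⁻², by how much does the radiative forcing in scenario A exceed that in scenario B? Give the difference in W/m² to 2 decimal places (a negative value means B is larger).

ΔF_A − ΔF_B = -0.97 W/m²

ΔF_A = 5.35 ln(383/287) = 5.35 × 0.28855 = 1.5437 W/m².
ΔF_B = 5.35 ln(459/287) = 5.35 × 0.46957 = 2.5122 W/m².
Difference: 1.5437 − 2.5122 = -0.9685 W/m².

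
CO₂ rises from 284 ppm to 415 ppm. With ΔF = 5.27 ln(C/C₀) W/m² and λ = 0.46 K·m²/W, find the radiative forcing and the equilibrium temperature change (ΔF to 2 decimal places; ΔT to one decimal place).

CO₂: 5.27 × ln(415/284) = 5.27 × ln(1.46127) = 5.27 × 0.37931 = 1.9990 W/m².
ΔT = λ ΔF = 0.46 × 2.00 = 0.9200 K.

ΔF = 2.00 W/m²; ΔT = 0.9 K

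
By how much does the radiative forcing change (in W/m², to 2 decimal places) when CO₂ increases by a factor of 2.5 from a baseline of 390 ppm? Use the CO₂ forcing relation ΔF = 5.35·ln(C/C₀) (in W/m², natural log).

Because the forcing depends only on the ratio C/C₀, the initial concentration does not enter.
ΔF = 5.35 × ln(2.5) = 5.35 × 0.91629 = 4.9022 W/m².

ΔF = 4.90 W/m²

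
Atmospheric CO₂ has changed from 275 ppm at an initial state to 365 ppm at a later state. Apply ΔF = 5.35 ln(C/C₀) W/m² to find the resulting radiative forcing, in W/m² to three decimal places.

ΔF = 1.515 W/m²

CO₂: 5.35 × ln(365/275) = 5.35 × ln(1.32727) = 5.35 × 0.28312 = 1.5147 W/m².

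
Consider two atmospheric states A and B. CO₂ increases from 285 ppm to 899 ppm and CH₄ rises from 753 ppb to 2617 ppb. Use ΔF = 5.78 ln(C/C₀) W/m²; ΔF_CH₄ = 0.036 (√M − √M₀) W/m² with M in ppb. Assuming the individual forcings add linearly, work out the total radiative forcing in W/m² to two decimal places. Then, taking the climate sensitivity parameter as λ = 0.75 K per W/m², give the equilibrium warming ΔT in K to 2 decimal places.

ΔF = 7.49 W/m²; ΔT = 5.62 K

CO₂: 5.78 × ln(899/285) = 5.78 × ln(3.15439) = 5.78 × 1.14880 = 6.6401 W/m².
CH₄: 0.036 × (√2617 − √753) = 0.036 × (51.1566 − 27.4408) = 0.036 × 23.7158 = 0.8538 W/m².
Total ΔF = 6.6401 + 0.8538 = 7.4939 W/m².
ΔT = λ ΔF = 0.75 × 7.49 = 5.6175 K.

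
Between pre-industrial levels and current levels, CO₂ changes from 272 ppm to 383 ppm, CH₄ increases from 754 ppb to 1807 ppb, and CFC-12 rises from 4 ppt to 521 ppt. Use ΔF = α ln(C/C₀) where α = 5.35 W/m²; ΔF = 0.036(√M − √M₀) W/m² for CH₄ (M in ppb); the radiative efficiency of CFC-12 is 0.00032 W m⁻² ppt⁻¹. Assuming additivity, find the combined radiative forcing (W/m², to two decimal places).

CO₂: 5.35 × ln(383/272) = 5.35 × ln(1.40809) = 5.35 × 0.34223 = 1.8309 W/m².
CH₄: 0.036 × (√1807 − √754) = 0.036 × (42.5088 − 27.4591) = 0.036 × 15.0497 = 0.5418 W/m².
CFC-12: ΔF = 0.00032 × (521 − 4) = 0.00032 × 517 = 0.1654 W/m².
Total ΔF = 1.8309 + 0.5418 + 0.1654 = 2.5381 W/m².

ΔF = 2.54 W/m²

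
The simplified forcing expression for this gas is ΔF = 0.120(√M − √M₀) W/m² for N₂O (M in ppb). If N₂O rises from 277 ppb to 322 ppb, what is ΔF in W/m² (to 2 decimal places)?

ΔF = 0.16 W/m²

N₂O: 0.120 × (√322 − √277) = 0.120 × (17.9444 − 16.6433) = 0.120 × 1.3011 = 0.1561 W/m².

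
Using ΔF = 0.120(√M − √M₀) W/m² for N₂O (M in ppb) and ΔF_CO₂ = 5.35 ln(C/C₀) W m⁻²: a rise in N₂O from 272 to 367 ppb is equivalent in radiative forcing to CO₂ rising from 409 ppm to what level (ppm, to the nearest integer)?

N₂O forcing: 0.120 × (√367 − √272) = 0.120 × (19.1572 − 16.4924) = 0.120 × 2.6648 = 0.31978 W/m².
Set 5.35 ln(C/409) = 0.31978: ln(C/409) = 0.31978/5.35 = 0.05977, so C = 409 × e^0.05977 = 409 × 1.06159 = 434.19 ppm.

C ≈ 434 ppm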